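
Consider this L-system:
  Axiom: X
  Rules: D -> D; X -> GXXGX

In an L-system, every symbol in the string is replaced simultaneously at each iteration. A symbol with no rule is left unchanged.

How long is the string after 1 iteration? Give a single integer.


Step 0: length = 1
Step 1: length = 5

Answer: 5


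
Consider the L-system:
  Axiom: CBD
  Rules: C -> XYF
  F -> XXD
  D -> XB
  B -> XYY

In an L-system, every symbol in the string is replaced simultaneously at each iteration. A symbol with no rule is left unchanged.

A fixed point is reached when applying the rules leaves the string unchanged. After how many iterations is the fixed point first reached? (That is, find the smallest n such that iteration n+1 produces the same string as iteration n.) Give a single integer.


Answer: 4

Derivation:
Step 0: CBD
Step 1: XYFXYYXB
Step 2: XYXXDXYYXXYY
Step 3: XYXXXBXYYXXYY
Step 4: XYXXXXYYXYYXXYY
Step 5: XYXXXXYYXYYXXYY  (unchanged — fixed point at step 4)


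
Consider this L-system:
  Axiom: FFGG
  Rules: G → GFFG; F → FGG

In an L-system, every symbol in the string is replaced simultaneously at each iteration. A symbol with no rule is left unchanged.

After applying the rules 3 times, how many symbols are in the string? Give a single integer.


Step 0: length = 4
Step 1: length = 14
Step 2: length = 50
Step 3: length = 178

Answer: 178


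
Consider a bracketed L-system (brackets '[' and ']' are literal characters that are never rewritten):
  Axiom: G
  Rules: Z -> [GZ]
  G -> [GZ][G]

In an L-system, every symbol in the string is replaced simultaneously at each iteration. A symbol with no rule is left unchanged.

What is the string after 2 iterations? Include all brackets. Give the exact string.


Answer: [[GZ][G][GZ]][[GZ][G]]

Derivation:
Step 0: G
Step 1: [GZ][G]
Step 2: [[GZ][G][GZ]][[GZ][G]]


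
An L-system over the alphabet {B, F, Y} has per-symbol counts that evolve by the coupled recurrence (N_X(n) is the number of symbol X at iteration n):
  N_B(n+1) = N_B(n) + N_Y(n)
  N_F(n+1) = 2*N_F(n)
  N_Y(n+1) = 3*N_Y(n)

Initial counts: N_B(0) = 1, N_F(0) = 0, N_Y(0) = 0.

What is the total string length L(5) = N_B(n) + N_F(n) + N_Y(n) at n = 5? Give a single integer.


Step 0: N_B=1, N_F=0, N_Y=0, L=1
Step 1: N_B=1, N_F=0, N_Y=0, L=1
Step 2: N_B=1, N_F=0, N_Y=0, L=1
Step 3: N_B=1, N_F=0, N_Y=0, L=1
Step 4: N_B=1, N_F=0, N_Y=0, L=1
Step 5: N_B=1, N_F=0, N_Y=0, L=1

Answer: 1


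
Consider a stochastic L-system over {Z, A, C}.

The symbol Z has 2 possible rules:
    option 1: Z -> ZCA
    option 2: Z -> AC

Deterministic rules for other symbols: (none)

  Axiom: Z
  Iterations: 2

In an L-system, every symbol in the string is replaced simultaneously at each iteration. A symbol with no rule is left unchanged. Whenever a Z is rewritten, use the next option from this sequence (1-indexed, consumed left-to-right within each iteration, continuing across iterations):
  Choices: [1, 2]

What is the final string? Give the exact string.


Step 0: Z
Step 1: ZCA  (used choices [1])
Step 2: ACCA  (used choices [2])

Answer: ACCA


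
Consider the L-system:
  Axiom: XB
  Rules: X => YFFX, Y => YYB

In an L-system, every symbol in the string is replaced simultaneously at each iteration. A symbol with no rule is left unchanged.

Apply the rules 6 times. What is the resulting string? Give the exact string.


Answer: YYBYYBBYYBYYBBBYYBYYBBYYBYYBBBBYYBYYBBYYBYYBBBYYBYYBBYYBYYBBBBBFFYYBYYBBYYBYYBBBYYBYYBBYYBYYBBBBFFYYBYYBBYYBYYBBBFFYYBYYBBFFYYBFFYFFXB

Derivation:
Step 0: XB
Step 1: YFFXB
Step 2: YYBFFYFFXB
Step 3: YYBYYBBFFYYBFFYFFXB
Step 4: YYBYYBBYYBYYBBBFFYYBYYBBFFYYBFFYFFXB
Step 5: YYBYYBBYYBYYBBBYYBYYBBYYBYYBBBBFFYYBYYBBYYBYYBBBFFYYBYYBBFFYYBFFYFFXB
Step 6: YYBYYBBYYBYYBBBYYBYYBBYYBYYBBBBYYBYYBBYYBYYBBBYYBYYBBYYBYYBBBBBFFYYBYYBBYYBYYBBBYYBYYBBYYBYYBBBBFFYYBYYBBYYBYYBBBFFYYBYYBBFFYYBFFYFFXB


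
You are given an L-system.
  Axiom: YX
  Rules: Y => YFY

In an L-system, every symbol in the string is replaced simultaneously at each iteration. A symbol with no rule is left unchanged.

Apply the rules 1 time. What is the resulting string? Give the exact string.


Step 0: YX
Step 1: YFYX

Answer: YFYX


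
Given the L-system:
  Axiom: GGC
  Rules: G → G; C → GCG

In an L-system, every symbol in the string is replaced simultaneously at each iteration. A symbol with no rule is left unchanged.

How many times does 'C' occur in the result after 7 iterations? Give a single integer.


Answer: 1

Derivation:
Step 0: GGC  (1 'C')
Step 1: GGGCG  (1 'C')
Step 2: GGGGCGG  (1 'C')
Step 3: GGGGGCGGG  (1 'C')
Step 4: GGGGGGCGGGG  (1 'C')
Step 5: GGGGGGGCGGGGG  (1 'C')
Step 6: GGGGGGGGCGGGGGG  (1 'C')
Step 7: GGGGGGGGGCGGGGGGG  (1 'C')


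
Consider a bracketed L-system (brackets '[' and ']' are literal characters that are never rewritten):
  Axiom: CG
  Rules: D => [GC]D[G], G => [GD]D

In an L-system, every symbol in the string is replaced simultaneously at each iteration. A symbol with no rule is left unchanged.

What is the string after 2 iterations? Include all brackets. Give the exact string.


Step 0: CG
Step 1: C[GD]D
Step 2: C[[GD]D[GC]D[G]][GC]D[G]

Answer: C[[GD]D[GC]D[G]][GC]D[G]


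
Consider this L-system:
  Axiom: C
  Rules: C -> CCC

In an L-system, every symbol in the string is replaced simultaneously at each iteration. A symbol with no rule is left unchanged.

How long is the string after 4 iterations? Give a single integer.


Step 0: length = 1
Step 1: length = 3
Step 2: length = 9
Step 3: length = 27
Step 4: length = 81

Answer: 81


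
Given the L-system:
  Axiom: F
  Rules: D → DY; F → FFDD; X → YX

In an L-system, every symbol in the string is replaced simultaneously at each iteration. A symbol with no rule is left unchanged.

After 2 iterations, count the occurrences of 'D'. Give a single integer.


Answer: 6

Derivation:
Step 0: F  (0 'D')
Step 1: FFDD  (2 'D')
Step 2: FFDDFFDDDYDY  (6 'D')


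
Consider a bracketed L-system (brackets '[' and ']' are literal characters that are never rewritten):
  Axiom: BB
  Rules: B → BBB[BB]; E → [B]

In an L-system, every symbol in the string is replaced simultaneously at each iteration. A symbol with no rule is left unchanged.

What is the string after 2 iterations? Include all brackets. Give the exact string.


Answer: BBB[BB]BBB[BB]BBB[BB][BBB[BB]BBB[BB]]BBB[BB]BBB[BB]BBB[BB][BBB[BB]BBB[BB]]

Derivation:
Step 0: BB
Step 1: BBB[BB]BBB[BB]
Step 2: BBB[BB]BBB[BB]BBB[BB][BBB[BB]BBB[BB]]BBB[BB]BBB[BB]BBB[BB][BBB[BB]BBB[BB]]


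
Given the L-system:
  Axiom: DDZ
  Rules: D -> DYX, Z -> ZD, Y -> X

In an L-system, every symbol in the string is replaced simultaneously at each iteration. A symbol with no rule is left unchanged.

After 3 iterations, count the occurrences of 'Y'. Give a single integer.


Answer: 4

Derivation:
Step 0: DDZ  (0 'Y')
Step 1: DYXDYXZD  (2 'Y')
Step 2: DYXXXDYXXXZDDYX  (3 'Y')
Step 3: DYXXXXXDYXXXXXZDDYXDYXXX  (4 'Y')


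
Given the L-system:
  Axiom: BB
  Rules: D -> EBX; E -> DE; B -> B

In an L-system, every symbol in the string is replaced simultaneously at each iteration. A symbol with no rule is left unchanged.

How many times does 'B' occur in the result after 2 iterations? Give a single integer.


Answer: 2

Derivation:
Step 0: BB  (2 'B')
Step 1: BB  (2 'B')
Step 2: BB  (2 'B')


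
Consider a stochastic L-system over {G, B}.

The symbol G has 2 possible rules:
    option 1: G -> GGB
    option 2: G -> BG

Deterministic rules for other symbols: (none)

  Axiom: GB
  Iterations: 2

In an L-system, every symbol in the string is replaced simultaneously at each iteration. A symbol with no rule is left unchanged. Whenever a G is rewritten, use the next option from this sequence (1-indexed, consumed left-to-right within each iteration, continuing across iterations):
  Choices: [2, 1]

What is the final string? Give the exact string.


Step 0: GB
Step 1: BGB  (used choices [2])
Step 2: BGGBB  (used choices [1])

Answer: BGGBB


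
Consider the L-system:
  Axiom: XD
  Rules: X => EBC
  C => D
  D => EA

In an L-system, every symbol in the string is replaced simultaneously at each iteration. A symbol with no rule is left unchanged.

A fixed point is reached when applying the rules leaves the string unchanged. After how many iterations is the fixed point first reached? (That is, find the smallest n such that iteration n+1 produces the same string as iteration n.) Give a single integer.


Step 0: XD
Step 1: EBCEA
Step 2: EBDEA
Step 3: EBEAEA
Step 4: EBEAEA  (unchanged — fixed point at step 3)

Answer: 3


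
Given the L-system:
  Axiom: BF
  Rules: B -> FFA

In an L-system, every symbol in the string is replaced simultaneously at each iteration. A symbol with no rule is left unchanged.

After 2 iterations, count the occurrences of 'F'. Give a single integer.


Step 0: BF  (1 'F')
Step 1: FFAF  (3 'F')
Step 2: FFAF  (3 'F')

Answer: 3


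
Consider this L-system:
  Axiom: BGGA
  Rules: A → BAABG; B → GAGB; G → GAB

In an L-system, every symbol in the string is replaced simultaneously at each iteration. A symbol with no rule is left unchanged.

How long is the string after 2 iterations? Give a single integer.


Step 0: length = 4
Step 1: length = 15
Step 2: length = 60

Answer: 60


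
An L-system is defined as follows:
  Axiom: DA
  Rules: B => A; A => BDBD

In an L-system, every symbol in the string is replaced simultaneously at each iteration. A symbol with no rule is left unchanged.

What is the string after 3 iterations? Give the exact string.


Step 0: DA
Step 1: DBDBD
Step 2: DADAD
Step 3: DBDBDDBDBDD

Answer: DBDBDDBDBDD


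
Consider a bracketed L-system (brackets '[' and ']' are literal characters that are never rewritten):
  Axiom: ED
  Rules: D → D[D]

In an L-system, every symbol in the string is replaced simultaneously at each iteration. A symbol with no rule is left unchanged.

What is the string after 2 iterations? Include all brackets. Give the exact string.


Step 0: ED
Step 1: ED[D]
Step 2: ED[D][D[D]]

Answer: ED[D][D[D]]


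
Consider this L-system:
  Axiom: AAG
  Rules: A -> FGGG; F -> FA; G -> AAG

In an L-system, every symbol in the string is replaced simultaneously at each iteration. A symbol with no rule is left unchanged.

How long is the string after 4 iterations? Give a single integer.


Answer: 343

Derivation:
Step 0: length = 3
Step 1: length = 11
Step 2: length = 33
Step 3: length = 111
Step 4: length = 343


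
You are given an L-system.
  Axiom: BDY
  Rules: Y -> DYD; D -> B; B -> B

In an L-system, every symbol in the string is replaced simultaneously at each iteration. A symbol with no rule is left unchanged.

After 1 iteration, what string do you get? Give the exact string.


Answer: BBDYD

Derivation:
Step 0: BDY
Step 1: BBDYD


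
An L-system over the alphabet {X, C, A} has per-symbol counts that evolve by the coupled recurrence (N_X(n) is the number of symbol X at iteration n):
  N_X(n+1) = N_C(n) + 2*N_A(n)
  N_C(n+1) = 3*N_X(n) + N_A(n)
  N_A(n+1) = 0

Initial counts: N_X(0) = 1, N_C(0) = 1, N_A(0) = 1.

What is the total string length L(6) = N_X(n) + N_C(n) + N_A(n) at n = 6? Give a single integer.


Step 0: N_X=1, N_C=1, N_A=1, L=3
Step 1: N_X=3, N_C=4, N_A=0, L=7
Step 2: N_X=4, N_C=9, N_A=0, L=13
Step 3: N_X=9, N_C=12, N_A=0, L=21
Step 4: N_X=12, N_C=27, N_A=0, L=39
Step 5: N_X=27, N_C=36, N_A=0, L=63
Step 6: N_X=36, N_C=81, N_A=0, L=117

Answer: 117


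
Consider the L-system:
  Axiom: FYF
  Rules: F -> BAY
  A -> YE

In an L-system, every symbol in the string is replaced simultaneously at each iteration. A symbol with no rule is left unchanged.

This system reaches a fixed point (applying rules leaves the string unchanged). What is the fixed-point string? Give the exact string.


Step 0: FYF
Step 1: BAYYBAY
Step 2: BYEYYBYEY
Step 3: BYEYYBYEY  (unchanged — fixed point at step 2)

Answer: BYEYYBYEY


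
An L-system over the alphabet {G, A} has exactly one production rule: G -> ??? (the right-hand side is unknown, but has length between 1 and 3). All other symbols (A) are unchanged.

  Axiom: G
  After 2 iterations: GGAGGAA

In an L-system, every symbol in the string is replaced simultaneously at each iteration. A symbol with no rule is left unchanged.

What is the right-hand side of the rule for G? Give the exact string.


Answer: GGA

Derivation:
Trying G -> GGA:
  Step 0: G
  Step 1: GGA
  Step 2: GGAGGAA
Matches the given result.


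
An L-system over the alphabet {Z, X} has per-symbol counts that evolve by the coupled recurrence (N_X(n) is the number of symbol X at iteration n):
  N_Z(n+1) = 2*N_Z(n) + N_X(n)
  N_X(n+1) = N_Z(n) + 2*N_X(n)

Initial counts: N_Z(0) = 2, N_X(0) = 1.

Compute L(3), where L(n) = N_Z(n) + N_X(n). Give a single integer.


Step 0: N_Z=2, N_X=1, L=3
Step 1: N_Z=5, N_X=4, L=9
Step 2: N_Z=14, N_X=13, L=27
Step 3: N_Z=41, N_X=40, L=81

Answer: 81


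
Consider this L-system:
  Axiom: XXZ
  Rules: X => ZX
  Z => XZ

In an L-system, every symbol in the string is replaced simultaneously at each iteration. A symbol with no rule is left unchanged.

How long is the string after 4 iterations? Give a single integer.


Step 0: length = 3
Step 1: length = 6
Step 2: length = 12
Step 3: length = 24
Step 4: length = 48

Answer: 48


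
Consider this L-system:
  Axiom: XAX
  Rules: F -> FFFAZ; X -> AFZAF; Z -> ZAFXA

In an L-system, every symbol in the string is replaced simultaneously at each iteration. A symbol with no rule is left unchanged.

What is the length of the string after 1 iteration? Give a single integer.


Step 0: length = 3
Step 1: length = 11

Answer: 11


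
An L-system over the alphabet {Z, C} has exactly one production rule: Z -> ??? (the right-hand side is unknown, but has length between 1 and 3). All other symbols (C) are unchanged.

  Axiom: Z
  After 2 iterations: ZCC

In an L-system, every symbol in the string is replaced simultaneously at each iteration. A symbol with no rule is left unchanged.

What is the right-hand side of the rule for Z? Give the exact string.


Trying Z -> ZC:
  Step 0: Z
  Step 1: ZC
  Step 2: ZCC
Matches the given result.

Answer: ZC


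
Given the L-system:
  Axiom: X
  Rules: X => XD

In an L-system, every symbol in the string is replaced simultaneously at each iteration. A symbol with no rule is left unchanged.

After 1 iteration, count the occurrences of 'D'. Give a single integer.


Step 0: X  (0 'D')
Step 1: XD  (1 'D')

Answer: 1


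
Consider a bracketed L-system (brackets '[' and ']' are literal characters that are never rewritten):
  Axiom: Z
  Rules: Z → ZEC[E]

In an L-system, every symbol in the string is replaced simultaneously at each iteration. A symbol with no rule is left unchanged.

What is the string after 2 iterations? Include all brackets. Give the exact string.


Step 0: Z
Step 1: ZEC[E]
Step 2: ZEC[E]EC[E]

Answer: ZEC[E]EC[E]


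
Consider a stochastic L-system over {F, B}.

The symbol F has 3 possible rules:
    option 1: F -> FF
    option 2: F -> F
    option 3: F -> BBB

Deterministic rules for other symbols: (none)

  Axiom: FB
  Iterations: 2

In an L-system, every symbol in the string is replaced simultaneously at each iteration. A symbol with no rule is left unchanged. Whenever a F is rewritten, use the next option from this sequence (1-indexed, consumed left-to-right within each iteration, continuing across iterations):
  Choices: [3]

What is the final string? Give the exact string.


Step 0: FB
Step 1: BBBB  (used choices [3])
Step 2: BBBB  (used choices [])

Answer: BBBB


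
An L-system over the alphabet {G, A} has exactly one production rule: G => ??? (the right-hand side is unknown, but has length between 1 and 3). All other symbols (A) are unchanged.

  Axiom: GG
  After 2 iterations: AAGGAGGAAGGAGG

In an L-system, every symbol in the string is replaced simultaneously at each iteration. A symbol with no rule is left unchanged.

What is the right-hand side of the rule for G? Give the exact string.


Answer: AGG

Derivation:
Trying G => AGG:
  Step 0: GG
  Step 1: AGGAGG
  Step 2: AAGGAGGAAGGAGG
Matches the given result.


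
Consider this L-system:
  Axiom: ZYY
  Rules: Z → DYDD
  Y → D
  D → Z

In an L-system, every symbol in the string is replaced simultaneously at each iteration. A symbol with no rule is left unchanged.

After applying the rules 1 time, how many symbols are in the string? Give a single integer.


Answer: 6

Derivation:
Step 0: length = 3
Step 1: length = 6


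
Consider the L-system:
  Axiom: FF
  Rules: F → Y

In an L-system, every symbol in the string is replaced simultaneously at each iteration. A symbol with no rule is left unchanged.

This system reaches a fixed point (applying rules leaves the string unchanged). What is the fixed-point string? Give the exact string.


Answer: YY

Derivation:
Step 0: FF
Step 1: YY
Step 2: YY  (unchanged — fixed point at step 1)


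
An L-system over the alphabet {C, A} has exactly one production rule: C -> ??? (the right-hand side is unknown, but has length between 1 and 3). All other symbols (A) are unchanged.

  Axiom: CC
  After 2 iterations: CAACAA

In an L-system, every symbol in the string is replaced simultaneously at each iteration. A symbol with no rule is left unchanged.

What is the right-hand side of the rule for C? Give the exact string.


Answer: CA

Derivation:
Trying C -> CA:
  Step 0: CC
  Step 1: CACA
  Step 2: CAACAA
Matches the given result.


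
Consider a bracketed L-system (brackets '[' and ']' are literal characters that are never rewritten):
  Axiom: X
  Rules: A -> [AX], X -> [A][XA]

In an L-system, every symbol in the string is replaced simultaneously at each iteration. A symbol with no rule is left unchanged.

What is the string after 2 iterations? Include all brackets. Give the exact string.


Answer: [[AX]][[A][XA][AX]]

Derivation:
Step 0: X
Step 1: [A][XA]
Step 2: [[AX]][[A][XA][AX]]


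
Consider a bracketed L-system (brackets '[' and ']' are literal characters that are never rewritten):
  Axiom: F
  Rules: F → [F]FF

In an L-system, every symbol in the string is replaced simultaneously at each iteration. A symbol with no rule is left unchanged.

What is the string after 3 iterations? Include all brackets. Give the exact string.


Answer: [[[F]FF][F]FF[F]FF][[F]FF][F]FF[F]FF[[F]FF][F]FF[F]FF

Derivation:
Step 0: F
Step 1: [F]FF
Step 2: [[F]FF][F]FF[F]FF
Step 3: [[[F]FF][F]FF[F]FF][[F]FF][F]FF[F]FF[[F]FF][F]FF[F]FF


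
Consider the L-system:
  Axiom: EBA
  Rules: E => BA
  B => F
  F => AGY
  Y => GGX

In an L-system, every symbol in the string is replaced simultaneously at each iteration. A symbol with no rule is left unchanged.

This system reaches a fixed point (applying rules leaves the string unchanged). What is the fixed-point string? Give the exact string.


Step 0: EBA
Step 1: BAFA
Step 2: FAAGYA
Step 3: AGYAAGGGXA
Step 4: AGGGXAAGGGXA
Step 5: AGGGXAAGGGXA  (unchanged — fixed point at step 4)

Answer: AGGGXAAGGGXA


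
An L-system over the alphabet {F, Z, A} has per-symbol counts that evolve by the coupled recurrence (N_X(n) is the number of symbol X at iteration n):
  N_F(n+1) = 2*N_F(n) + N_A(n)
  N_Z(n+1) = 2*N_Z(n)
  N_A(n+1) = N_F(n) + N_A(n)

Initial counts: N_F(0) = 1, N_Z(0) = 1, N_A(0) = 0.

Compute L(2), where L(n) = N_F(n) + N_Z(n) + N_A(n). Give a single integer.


Step 0: N_F=1, N_Z=1, N_A=0, L=2
Step 1: N_F=2, N_Z=2, N_A=1, L=5
Step 2: N_F=5, N_Z=4, N_A=3, L=12

Answer: 12


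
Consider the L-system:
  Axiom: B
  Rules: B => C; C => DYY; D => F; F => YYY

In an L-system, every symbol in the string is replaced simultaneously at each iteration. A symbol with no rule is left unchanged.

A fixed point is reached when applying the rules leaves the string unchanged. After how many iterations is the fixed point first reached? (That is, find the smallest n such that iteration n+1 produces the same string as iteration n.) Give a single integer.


Step 0: B
Step 1: C
Step 2: DYY
Step 3: FYY
Step 4: YYYYY
Step 5: YYYYY  (unchanged — fixed point at step 4)

Answer: 4


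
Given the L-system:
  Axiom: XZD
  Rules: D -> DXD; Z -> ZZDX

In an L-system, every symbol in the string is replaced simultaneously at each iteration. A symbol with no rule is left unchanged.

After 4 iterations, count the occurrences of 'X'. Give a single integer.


Answer: 48

Derivation:
Step 0: XZD  (1 'X')
Step 1: XZZDXDXD  (3 'X')
Step 2: XZZDXZZDXDXDXDXDXDXD  (8 'X')
Step 3: XZZDXZZDXDXDXZZDXZZDXDXDXDXDXDXDXDXDXDXDXDXDXDXD  (20 'X')
Step 4: XZZDXZZDXDXDXZZDXZZDXDXDXDXDXDXDXZZDXZZDXDXDXZZDXZZDXDXDXDXDXDXDXDXDXDXDXDXDXDXDXDXDXDXDXDXDXDXDXDXDXDXDXDXDXDXD  (48 'X')


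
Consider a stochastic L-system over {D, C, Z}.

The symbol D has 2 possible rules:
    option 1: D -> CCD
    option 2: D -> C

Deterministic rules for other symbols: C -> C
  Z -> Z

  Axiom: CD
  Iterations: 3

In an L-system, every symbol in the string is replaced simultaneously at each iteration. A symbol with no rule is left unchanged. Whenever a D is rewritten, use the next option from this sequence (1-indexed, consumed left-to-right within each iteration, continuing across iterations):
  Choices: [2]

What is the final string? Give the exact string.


Step 0: CD
Step 1: CC  (used choices [2])
Step 2: CC  (used choices [])
Step 3: CC  (used choices [])

Answer: CC


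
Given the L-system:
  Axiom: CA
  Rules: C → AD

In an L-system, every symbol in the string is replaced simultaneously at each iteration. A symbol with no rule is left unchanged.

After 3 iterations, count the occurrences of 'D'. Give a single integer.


Step 0: CA  (0 'D')
Step 1: ADA  (1 'D')
Step 2: ADA  (1 'D')
Step 3: ADA  (1 'D')

Answer: 1


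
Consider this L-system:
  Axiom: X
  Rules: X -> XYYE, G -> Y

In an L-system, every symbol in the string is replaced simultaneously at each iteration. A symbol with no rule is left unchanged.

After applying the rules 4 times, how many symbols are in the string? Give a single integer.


Answer: 13

Derivation:
Step 0: length = 1
Step 1: length = 4
Step 2: length = 7
Step 3: length = 10
Step 4: length = 13


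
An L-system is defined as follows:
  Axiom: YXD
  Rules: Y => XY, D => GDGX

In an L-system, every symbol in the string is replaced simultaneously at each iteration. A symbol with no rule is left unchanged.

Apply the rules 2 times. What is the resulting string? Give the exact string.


Answer: XXYXGGDGXGX

Derivation:
Step 0: YXD
Step 1: XYXGDGX
Step 2: XXYXGGDGXGX


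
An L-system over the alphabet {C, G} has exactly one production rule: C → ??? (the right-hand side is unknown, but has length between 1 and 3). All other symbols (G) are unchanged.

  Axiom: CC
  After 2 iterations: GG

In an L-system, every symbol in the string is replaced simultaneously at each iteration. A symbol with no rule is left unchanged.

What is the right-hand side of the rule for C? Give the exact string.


Trying C → G:
  Step 0: CC
  Step 1: GG
  Step 2: GG
Matches the given result.

Answer: G


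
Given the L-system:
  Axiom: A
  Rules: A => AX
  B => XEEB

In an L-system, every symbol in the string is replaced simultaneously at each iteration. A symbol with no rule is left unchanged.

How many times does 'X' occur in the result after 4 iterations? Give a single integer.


Step 0: A  (0 'X')
Step 1: AX  (1 'X')
Step 2: AXX  (2 'X')
Step 3: AXXX  (3 'X')
Step 4: AXXXX  (4 'X')

Answer: 4


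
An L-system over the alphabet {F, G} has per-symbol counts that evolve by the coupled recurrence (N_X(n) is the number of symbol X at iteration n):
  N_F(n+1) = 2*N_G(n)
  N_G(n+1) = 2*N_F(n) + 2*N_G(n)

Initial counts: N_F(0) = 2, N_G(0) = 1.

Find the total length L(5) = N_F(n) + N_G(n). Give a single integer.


Answer: 928

Derivation:
Step 0: N_F=2, N_G=1, L=3
Step 1: N_F=2, N_G=6, L=8
Step 2: N_F=12, N_G=16, L=28
Step 3: N_F=32, N_G=56, L=88
Step 4: N_F=112, N_G=176, L=288
Step 5: N_F=352, N_G=576, L=928


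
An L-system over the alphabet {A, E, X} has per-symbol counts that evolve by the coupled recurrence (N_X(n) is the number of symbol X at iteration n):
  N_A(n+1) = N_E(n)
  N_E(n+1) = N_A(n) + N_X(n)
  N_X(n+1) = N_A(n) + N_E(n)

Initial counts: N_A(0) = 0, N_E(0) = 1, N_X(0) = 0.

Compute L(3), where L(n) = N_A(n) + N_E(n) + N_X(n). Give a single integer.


Answer: 5

Derivation:
Step 0: N_A=0, N_E=1, N_X=0, L=1
Step 1: N_A=1, N_E=0, N_X=1, L=2
Step 2: N_A=0, N_E=2, N_X=1, L=3
Step 3: N_A=2, N_E=1, N_X=2, L=5


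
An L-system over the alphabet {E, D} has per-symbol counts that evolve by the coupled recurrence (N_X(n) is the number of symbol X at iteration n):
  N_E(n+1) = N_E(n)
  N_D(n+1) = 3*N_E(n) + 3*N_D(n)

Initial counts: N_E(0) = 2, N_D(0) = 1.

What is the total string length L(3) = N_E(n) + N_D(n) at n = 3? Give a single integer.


Answer: 107

Derivation:
Step 0: N_E=2, N_D=1, L=3
Step 1: N_E=2, N_D=9, L=11
Step 2: N_E=2, N_D=33, L=35
Step 3: N_E=2, N_D=105, L=107


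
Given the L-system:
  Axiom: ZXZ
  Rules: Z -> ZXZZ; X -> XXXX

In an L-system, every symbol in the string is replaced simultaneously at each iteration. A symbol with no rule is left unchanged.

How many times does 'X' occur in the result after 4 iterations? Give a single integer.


Step 0: ZXZ  (1 'X')
Step 1: ZXZZXXXXZXZZ  (6 'X')
Step 2: ZXZZXXXXZXZZZXZZXXXXXXXXXXXXXXXXZXZZXXXXZXZZZXZZ  (30 'X')
Step 3: ZXZZXXXXZXZZZXZZXXXXXXXXXXXXXXXXZXZZXXXXZXZZZXZZZXZZXXXXZXZZZXZZXXXXXXXXXXXXXXXXXXXXXXXXXXXXXXXXXXXXXXXXXXXXXXXXXXXXXXXXXXXXXXXXZXZZXXXXZXZZZXZZXXXXXXXXXXXXXXXXZXZZXXXXZXZZZXZZZXZZXXXXZXZZZXZZ  (138 'X')
Step 4: ZXZZXXXXZXZZZXZZXXXXXXXXXXXXXXXXZXZZXXXXZXZZZXZZZXZZXXXXZXZZZXZZXXXXXXXXXXXXXXXXXXXXXXXXXXXXXXXXXXXXXXXXXXXXXXXXXXXXXXXXXXXXXXXXZXZZXXXXZXZZZXZZXXXXXXXXXXXXXXXXZXZZXXXXZXZZZXZZZXZZXXXXZXZZZXZZZXZZXXXXZXZZZXZZXXXXXXXXXXXXXXXXZXZZXXXXZXZZZXZZZXZZXXXXZXZZZXZZXXXXXXXXXXXXXXXXXXXXXXXXXXXXXXXXXXXXXXXXXXXXXXXXXXXXXXXXXXXXXXXXXXXXXXXXXXXXXXXXXXXXXXXXXXXXXXXXXXXXXXXXXXXXXXXXXXXXXXXXXXXXXXXXXXXXXXXXXXXXXXXXXXXXXXXXXXXXXXXXXXXXXXXXXXXXXXXXXXXXXXXXXXXXXXXXXXXXXXXXXXXXXXXXXXXXXXXXXXXXXXXXXXXXXXXXXXXXXXXXXXXXXXXXXXXXXXXXZXZZXXXXZXZZZXZZXXXXXXXXXXXXXXXXZXZZXXXXZXZZZXZZZXZZXXXXZXZZZXZZXXXXXXXXXXXXXXXXXXXXXXXXXXXXXXXXXXXXXXXXXXXXXXXXXXXXXXXXXXXXXXXXZXZZXXXXZXZZZXZZXXXXXXXXXXXXXXXXZXZZXXXXZXZZZXZZZXZZXXXXZXZZZXZZZXZZXXXXZXZZZXZZXXXXXXXXXXXXXXXXZXZZXXXXZXZZZXZZZXZZXXXXZXZZZXZZ  (606 'X')

Answer: 606


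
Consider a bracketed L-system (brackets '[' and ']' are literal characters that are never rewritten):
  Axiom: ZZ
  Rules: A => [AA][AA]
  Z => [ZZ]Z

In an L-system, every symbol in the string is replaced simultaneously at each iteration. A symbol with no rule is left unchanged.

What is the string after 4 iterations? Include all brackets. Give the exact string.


Step 0: ZZ
Step 1: [ZZ]Z[ZZ]Z
Step 2: [[ZZ]Z[ZZ]Z][ZZ]Z[[ZZ]Z[ZZ]Z][ZZ]Z
Step 3: [[[ZZ]Z[ZZ]Z][ZZ]Z[[ZZ]Z[ZZ]Z][ZZ]Z][[ZZ]Z[ZZ]Z][ZZ]Z[[[ZZ]Z[ZZ]Z][ZZ]Z[[ZZ]Z[ZZ]Z][ZZ]Z][[ZZ]Z[ZZ]Z][ZZ]Z
Step 4: [[[[ZZ]Z[ZZ]Z][ZZ]Z[[ZZ]Z[ZZ]Z][ZZ]Z][[ZZ]Z[ZZ]Z][ZZ]Z[[[ZZ]Z[ZZ]Z][ZZ]Z[[ZZ]Z[ZZ]Z][ZZ]Z][[ZZ]Z[ZZ]Z][ZZ]Z][[[ZZ]Z[ZZ]Z][ZZ]Z[[ZZ]Z[ZZ]Z][ZZ]Z][[ZZ]Z[ZZ]Z][ZZ]Z[[[[ZZ]Z[ZZ]Z][ZZ]Z[[ZZ]Z[ZZ]Z][ZZ]Z][[ZZ]Z[ZZ]Z][ZZ]Z[[[ZZ]Z[ZZ]Z][ZZ]Z[[ZZ]Z[ZZ]Z][ZZ]Z][[ZZ]Z[ZZ]Z][ZZ]Z][[[ZZ]Z[ZZ]Z][ZZ]Z[[ZZ]Z[ZZ]Z][ZZ]Z][[ZZ]Z[ZZ]Z][ZZ]Z

Answer: [[[[ZZ]Z[ZZ]Z][ZZ]Z[[ZZ]Z[ZZ]Z][ZZ]Z][[ZZ]Z[ZZ]Z][ZZ]Z[[[ZZ]Z[ZZ]Z][ZZ]Z[[ZZ]Z[ZZ]Z][ZZ]Z][[ZZ]Z[ZZ]Z][ZZ]Z][[[ZZ]Z[ZZ]Z][ZZ]Z[[ZZ]Z[ZZ]Z][ZZ]Z][[ZZ]Z[ZZ]Z][ZZ]Z[[[[ZZ]Z[ZZ]Z][ZZ]Z[[ZZ]Z[ZZ]Z][ZZ]Z][[ZZ]Z[ZZ]Z][ZZ]Z[[[ZZ]Z[ZZ]Z][ZZ]Z[[ZZ]Z[ZZ]Z][ZZ]Z][[ZZ]Z[ZZ]Z][ZZ]Z][[[ZZ]Z[ZZ]Z][ZZ]Z[[ZZ]Z[ZZ]Z][ZZ]Z][[ZZ]Z[ZZ]Z][ZZ]Z


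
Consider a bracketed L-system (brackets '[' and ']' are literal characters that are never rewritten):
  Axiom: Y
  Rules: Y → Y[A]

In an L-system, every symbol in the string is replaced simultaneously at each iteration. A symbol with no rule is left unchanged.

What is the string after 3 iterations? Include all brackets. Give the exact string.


Answer: Y[A][A][A]

Derivation:
Step 0: Y
Step 1: Y[A]
Step 2: Y[A][A]
Step 3: Y[A][A][A]


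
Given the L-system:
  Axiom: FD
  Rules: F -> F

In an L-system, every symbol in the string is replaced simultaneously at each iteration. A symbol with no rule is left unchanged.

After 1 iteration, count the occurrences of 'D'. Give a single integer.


Answer: 1

Derivation:
Step 0: FD  (1 'D')
Step 1: FD  (1 'D')


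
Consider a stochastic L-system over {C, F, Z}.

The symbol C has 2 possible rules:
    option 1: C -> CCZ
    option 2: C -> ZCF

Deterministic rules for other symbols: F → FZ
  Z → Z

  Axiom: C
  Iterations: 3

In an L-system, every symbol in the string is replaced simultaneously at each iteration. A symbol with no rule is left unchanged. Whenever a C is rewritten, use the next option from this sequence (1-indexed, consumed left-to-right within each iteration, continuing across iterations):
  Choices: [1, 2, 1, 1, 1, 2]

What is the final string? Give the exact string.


Answer: ZCCZFZCCZZCFZZ

Derivation:
Step 0: C
Step 1: CCZ  (used choices [1])
Step 2: ZCFCCZZ  (used choices [2, 1])
Step 3: ZCCZFZCCZZCFZZ  (used choices [1, 1, 2])


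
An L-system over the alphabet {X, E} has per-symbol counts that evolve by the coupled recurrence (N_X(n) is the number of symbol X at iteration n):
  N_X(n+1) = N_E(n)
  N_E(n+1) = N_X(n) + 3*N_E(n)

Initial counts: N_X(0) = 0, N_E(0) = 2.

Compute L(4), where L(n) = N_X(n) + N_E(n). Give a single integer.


Step 0: N_X=0, N_E=2, L=2
Step 1: N_X=2, N_E=6, L=8
Step 2: N_X=6, N_E=20, L=26
Step 3: N_X=20, N_E=66, L=86
Step 4: N_X=66, N_E=218, L=284

Answer: 284


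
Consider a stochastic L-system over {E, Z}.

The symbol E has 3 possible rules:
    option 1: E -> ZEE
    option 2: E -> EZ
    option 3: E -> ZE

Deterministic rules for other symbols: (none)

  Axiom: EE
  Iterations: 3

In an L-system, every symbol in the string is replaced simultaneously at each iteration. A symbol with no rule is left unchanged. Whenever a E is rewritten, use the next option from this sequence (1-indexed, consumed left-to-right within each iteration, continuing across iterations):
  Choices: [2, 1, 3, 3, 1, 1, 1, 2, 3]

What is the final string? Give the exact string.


Step 0: EE
Step 1: EZZEE  (used choices [2, 1])
Step 2: ZEZZZEZEE  (used choices [3, 3, 1])
Step 3: ZZEEZZZZEEZEZZE  (used choices [1, 1, 2, 3])

Answer: ZZEEZZZZEEZEZZE


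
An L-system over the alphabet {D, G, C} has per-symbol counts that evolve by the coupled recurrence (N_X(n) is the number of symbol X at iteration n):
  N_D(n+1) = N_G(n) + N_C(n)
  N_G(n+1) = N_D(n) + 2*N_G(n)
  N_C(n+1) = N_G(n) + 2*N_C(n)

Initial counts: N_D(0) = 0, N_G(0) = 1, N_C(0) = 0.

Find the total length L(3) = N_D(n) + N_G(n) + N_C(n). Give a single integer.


Answer: 35

Derivation:
Step 0: N_D=0, N_G=1, N_C=0, L=1
Step 1: N_D=1, N_G=2, N_C=1, L=4
Step 2: N_D=3, N_G=5, N_C=4, L=12
Step 3: N_D=9, N_G=13, N_C=13, L=35


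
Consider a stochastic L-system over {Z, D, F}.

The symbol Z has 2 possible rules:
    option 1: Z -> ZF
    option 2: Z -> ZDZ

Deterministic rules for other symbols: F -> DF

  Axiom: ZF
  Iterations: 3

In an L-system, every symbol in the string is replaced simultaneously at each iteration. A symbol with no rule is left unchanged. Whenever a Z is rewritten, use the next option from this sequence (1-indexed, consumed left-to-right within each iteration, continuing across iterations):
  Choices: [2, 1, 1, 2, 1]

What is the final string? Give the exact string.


Step 0: ZF
Step 1: ZDZDF  (used choices [2])
Step 2: ZFDZFDDF  (used choices [1, 1])
Step 3: ZDZDFDZFDFDDDF  (used choices [2, 1])

Answer: ZDZDFDZFDFDDDF


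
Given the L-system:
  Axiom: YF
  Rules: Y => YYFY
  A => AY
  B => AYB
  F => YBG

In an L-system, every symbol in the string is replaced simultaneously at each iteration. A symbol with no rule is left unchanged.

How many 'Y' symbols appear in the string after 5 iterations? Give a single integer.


Step 0: YF  (1 'Y')
Step 1: YYFYYBG  (4 'Y')
Step 2: YYFYYYFYYBGYYFYYYFYAYBG  (14 'Y')
Step 3: YYFYYYFYYBGYYFYYYFYYYFYYBGYYFYYYFYAYBGYYFYYYFYYBGYYFYYYFYYYFYYBGYYFYAYYYFYAYBG  (49 'Y')
Step 4: YYFYYYFYYBGYYFYYYFYYYFYYBGYYFYYYFYAYBGYYFYYYFYYBGYYFYYYFYYYFYYBGYYFYYYFYYYFYYBGYYFYYYFYAYBGYYFYYYFYYBGYYFYYYFYYYFYYBGYYFYAYYYFYAYBGYYFYYYFYYBGYYFYYYFYYYFYYBGYYFYYYFYAYBGYYFYYYFYYBGYYFYYYFYYYFYYBGYYFYYYFYYYFYYBGYYFYYYFYAYBGYYFYYYFYYBGYYFYAYYYFYYYFYYYFYYBGYYFYAYYYFYAYBG  (170 'Y')
Step 5: YYFYYYFYYBGYYFYYYFYYYFYYBGYYFYYYFYAYBGYYFYYYFYYBGYYFYYYFYYYFYYBGYYFYYYFYYYFYYBGYYFYYYFYAYBGYYFYYYFYYBGYYFYYYFYYYFYYBGYYFYAYYYFYAYBGYYFYYYFYYBGYYFYYYFYYYFYYBGYYFYYYFYAYBGYYFYYYFYYBGYYFYYYFYYYFYYBGYYFYYYFYYYFYYBGYYFYYYFYAYBGYYFYYYFYYBGYYFYYYFYYYFYYBGYYFYYYFYYYFYYBGYYFYYYFYAYBGYYFYYYFYYBGYYFYYYFYYYFYYBGYYFYAYYYFYAYBGYYFYYYFYYBGYYFYYYFYYYFYYBGYYFYYYFYAYBGYYFYYYFYYBGYYFYYYFYYYFYYBGYYFYYYFYYYFYYBGYYFYYYFYAYBGYYFYYYFYYBGYYFYAYYYFYYYFYYYFYYBGYYFYAYYYFYAYBGYYFYYYFYYBGYYFYYYFYYYFYYBGYYFYYYFYAYBGYYFYYYFYYBGYYFYYYFYYYFYYBGYYFYYYFYYYFYYBGYYFYYYFYAYBGYYFYYYFYYBGYYFYYYFYYYFYYBGYYFYAYYYFYAYBGYYFYYYFYYBGYYFYYYFYYYFYYBGYYFYYYFYAYBGYYFYYYFYYBGYYFYYYFYYYFYYBGYYFYYYFYYYFYYBGYYFYYYFYAYBGYYFYYYFYYBGYYFYYYFYYYFYYBGYYFYYYFYYYFYYBGYYFYYYFYAYBGYYFYYYFYYBGYYFYYYFYYYFYYBGYYFYAYYYFYAYBGYYFYYYFYYBGYYFYYYFYYYFYYBGYYFYYYFYAYBGYYFYYYFYYBGYYFYAYYYFYYYFYYYFYYBGYYFYYYFYYYFYYBGYYFYYYFYYYFYYBGYYFYYYFYAYBGYYFYYYFYYBGYYFYAYYYFYYYFYYYFYYBGYYFYAYYYFYAYBG  (588 'Y')

Answer: 588


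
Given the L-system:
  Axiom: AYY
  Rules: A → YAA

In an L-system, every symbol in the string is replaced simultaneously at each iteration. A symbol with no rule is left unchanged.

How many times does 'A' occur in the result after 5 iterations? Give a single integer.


Answer: 32

Derivation:
Step 0: AYY  (1 'A')
Step 1: YAAYY  (2 'A')
Step 2: YYAAYAAYY  (4 'A')
Step 3: YYYAAYAAYYAAYAAYY  (8 'A')
Step 4: YYYYAAYAAYYAAYAAYYYAAYAAYYAAYAAYY  (16 'A')
Step 5: YYYYYAAYAAYYAAYAAYYYAAYAAYYAAYAAYYYYAAYAAYYAAYAAYYYAAYAAYYAAYAAYY  (32 'A')


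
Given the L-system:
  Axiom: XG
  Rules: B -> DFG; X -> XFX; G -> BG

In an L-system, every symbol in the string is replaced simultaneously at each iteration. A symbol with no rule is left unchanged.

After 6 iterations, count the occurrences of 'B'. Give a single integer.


Answer: 8

Derivation:
Step 0: XG  (0 'B')
Step 1: XFXBG  (1 'B')
Step 2: XFXFXFXDFGBG  (1 'B')
Step 3: XFXFXFXFXFXFXFXDFBGDFGBG  (2 'B')
Step 4: XFXFXFXFXFXFXFXFXFXFXFXFXFXFXFXDFDFGBGDFBGDFGBG  (3 'B')
Step 5: XFXFXFXFXFXFXFXFXFXFXFXFXFXFXFXFXFXFXFXFXFXFXFXFXFXFXFXFXFXFXFXDFDFBGDFGBGDFDFGBGDFBGDFGBG  (5 'B')
Step 6: XFXFXFXFXFXFXFXFXFXFXFXFXFXFXFXFXFXFXFXFXFXFXFXFXFXFXFXFXFXFXFXFXFXFXFXFXFXFXFXFXFXFXFXFXFXFXFXFXFXFXFXFXFXFXFXFXFXFXFXFXFXFXFXDFDFDFGBGDFBGDFGBGDFDFBGDFGBGDFDFGBGDFBGDFGBG  (8 'B')


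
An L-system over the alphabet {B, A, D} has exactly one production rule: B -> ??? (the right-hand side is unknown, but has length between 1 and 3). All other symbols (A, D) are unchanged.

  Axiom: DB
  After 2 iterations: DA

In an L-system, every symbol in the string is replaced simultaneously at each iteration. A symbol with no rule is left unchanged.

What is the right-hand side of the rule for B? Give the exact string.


Trying B -> A:
  Step 0: DB
  Step 1: DA
  Step 2: DA
Matches the given result.

Answer: A


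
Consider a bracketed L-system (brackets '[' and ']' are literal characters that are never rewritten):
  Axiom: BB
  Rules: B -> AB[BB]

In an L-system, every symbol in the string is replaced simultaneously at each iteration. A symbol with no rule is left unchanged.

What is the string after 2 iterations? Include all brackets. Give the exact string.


Answer: AAB[BB][AB[BB]AB[BB]]AAB[BB][AB[BB]AB[BB]]

Derivation:
Step 0: BB
Step 1: AB[BB]AB[BB]
Step 2: AAB[BB][AB[BB]AB[BB]]AAB[BB][AB[BB]AB[BB]]


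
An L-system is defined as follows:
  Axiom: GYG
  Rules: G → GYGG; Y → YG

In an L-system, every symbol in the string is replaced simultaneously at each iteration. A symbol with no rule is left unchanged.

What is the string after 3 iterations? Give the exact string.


Answer: GYGGYGGYGGGYGGYGGYGGGYGGYGGYGGGYGGGYGGYGGYGGGYGGYGGYGGGYGGYGGYGGGYGGGYGGYGGYGGGYGGYGGYGGGYGGYGGYGGGYGGGYGGYGGYGGGYGG

Derivation:
Step 0: GYG
Step 1: GYGGYGGYGG
Step 2: GYGGYGGYGGGYGGYGGYGGGYGGYGGYGGGYGG
Step 3: GYGGYGGYGGGYGGYGGYGGGYGGYGGYGGGYGGGYGGYGGYGGGYGGYGGYGGGYGGYGGYGGGYGGGYGGYGGYGGGYGGYGGYGGGYGGYGGYGGGYGGGYGGYGGYGGGYGG


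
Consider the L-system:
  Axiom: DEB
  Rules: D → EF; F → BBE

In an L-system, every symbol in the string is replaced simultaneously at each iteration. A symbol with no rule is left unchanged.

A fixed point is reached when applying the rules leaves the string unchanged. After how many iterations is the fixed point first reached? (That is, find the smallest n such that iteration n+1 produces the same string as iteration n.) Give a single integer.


Answer: 2

Derivation:
Step 0: DEB
Step 1: EFEB
Step 2: EBBEEB
Step 3: EBBEEB  (unchanged — fixed point at step 2)


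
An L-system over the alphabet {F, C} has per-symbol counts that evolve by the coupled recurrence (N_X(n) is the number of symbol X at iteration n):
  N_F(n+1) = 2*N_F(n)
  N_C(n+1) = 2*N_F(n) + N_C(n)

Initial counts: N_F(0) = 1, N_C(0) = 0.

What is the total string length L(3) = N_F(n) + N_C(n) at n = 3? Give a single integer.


Step 0: N_F=1, N_C=0, L=1
Step 1: N_F=2, N_C=2, L=4
Step 2: N_F=4, N_C=6, L=10
Step 3: N_F=8, N_C=14, L=22

Answer: 22


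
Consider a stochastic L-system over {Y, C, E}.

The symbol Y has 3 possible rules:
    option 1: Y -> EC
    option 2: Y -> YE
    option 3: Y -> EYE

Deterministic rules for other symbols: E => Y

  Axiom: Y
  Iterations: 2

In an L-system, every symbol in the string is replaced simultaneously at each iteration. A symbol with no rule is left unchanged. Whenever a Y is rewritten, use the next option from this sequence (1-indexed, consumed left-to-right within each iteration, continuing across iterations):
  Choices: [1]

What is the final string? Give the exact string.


Answer: YC

Derivation:
Step 0: Y
Step 1: EC  (used choices [1])
Step 2: YC  (used choices [])


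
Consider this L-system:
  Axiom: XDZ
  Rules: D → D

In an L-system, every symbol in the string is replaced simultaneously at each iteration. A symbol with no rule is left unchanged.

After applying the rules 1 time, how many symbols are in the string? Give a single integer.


Answer: 3

Derivation:
Step 0: length = 3
Step 1: length = 3


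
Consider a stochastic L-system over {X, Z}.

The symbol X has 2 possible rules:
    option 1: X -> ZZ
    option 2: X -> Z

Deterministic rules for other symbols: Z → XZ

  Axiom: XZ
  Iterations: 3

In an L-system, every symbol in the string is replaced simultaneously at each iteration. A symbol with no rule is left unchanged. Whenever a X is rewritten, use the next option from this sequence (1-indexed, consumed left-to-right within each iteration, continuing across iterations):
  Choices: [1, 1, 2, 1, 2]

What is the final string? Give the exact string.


Step 0: XZ
Step 1: ZZXZ  (used choices [1])
Step 2: XZXZZZXZ  (used choices [1])
Step 3: ZXZZZXZXZXZZXZ  (used choices [2, 1, 2])

Answer: ZXZZZXZXZXZZXZ


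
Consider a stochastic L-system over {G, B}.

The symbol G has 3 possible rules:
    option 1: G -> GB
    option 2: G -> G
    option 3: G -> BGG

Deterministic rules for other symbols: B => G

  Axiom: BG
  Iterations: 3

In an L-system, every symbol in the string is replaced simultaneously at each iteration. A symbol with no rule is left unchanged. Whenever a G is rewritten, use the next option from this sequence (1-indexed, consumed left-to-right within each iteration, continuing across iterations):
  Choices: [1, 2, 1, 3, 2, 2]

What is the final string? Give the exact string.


Answer: BGGGGG

Derivation:
Step 0: BG
Step 1: GGB  (used choices [1])
Step 2: GGBG  (used choices [2, 1])
Step 3: BGGGGG  (used choices [3, 2, 2])


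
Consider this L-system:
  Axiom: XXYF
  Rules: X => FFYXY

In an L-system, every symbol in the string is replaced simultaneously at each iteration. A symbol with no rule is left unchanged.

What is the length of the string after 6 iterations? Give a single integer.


Answer: 52

Derivation:
Step 0: length = 4
Step 1: length = 12
Step 2: length = 20
Step 3: length = 28
Step 4: length = 36
Step 5: length = 44
Step 6: length = 52
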